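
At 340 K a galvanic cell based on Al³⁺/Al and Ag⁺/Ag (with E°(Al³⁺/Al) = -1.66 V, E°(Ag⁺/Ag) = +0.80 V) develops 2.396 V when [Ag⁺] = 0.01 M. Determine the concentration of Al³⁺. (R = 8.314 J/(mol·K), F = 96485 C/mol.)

7 × 10^-4 M

From the Nernst equation, ln Q = nF(E° − E)/RT = 3×96485×(2.46 − 2.396)/(8.314×340) = 6.553, so Q = 702.
With Q = [Al³⁺]/[Ag⁺]^3 and the known concentrations, [Al³⁺] in the numerator gives [Al³⁺] = 7 × 10^-4 M.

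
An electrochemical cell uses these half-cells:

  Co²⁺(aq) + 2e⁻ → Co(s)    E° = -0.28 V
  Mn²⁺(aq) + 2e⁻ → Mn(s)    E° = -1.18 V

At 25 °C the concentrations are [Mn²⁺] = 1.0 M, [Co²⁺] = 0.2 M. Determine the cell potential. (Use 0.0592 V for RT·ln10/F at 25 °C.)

0.879 V

The Co²⁺/Co couple has the higher reduction potential and acts as the cathode, so E°_cell = -0.28 − (-1.18) = 0.90 V.
Balancing electrons gives n = 2; the reaction quotient is Q = [Mn²⁺]/[Co²⁺] = 5.00.
At 25 °C, E = E° − (0.0592/n) log Q = 0.90 − (0.0592/2)(0.699) = 0.900 − 0.021 = 0.879 V.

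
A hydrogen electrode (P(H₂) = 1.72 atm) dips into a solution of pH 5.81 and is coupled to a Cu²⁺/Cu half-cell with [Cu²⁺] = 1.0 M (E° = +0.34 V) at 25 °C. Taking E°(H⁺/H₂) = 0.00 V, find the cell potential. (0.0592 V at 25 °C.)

The Cu²⁺/Cu couple is the cathode, so E°_cell = 0.34 V; n = 2.
[H⁺] = 10^(−5.81) = 1.5 × 10^-6 M, and Q = [H⁺]^2 / ([Cu²⁺]·P(H₂)) = 1.39 × 10^-12.
E = E° − (0.0592/2) log Q = 0.34 − (0.0592/2)(-11.856) = 0.691 V.

0.69 V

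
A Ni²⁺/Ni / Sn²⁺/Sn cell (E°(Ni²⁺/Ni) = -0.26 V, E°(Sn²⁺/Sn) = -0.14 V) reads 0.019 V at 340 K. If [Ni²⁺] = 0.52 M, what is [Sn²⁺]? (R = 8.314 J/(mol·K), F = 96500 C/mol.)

5.3 × 10^-4 M

From the Nernst equation, ln Q = nF(E° − E)/RT = 2×96500×(0.12 − 0.019)/(8.314×340) = 6.896, so Q = 988.
With Q = [Ni²⁺]/[Sn²⁺] and the known concentrations, [Sn²⁺] in the denominator gives [Sn²⁺] = 5.3 × 10^-4 M.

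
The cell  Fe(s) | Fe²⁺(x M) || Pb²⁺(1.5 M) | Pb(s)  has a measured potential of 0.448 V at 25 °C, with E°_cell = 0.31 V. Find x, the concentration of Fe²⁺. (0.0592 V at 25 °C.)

From the Nernst equation, log Q = n(E° − E)/0.0592 = 2(0.31 − 0.448)/0.0592 = -4.662, so Q = 2.18 × 10^-5.
With Q = [Fe²⁺]/[Pb²⁺] and the known concentrations, [Fe²⁺] in the numerator gives [Fe²⁺] = 3.3 × 10^-5 M.

3.3 × 10^-5 M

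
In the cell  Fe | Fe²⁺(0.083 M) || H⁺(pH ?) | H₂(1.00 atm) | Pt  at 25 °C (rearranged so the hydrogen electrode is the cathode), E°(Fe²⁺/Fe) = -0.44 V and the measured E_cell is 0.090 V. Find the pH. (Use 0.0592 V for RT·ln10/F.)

pH = 6.45

E°_cell = 0.44 V and n = 2.
log Q = n(E° − E)/0.0592 = 2×(0.44 − 0.090)/0.0592 = 11.824.
With Q = [Fe²⁺]·P(H₂) / [H⁺]^2, solving for [H⁺] gives log[H⁺] = -6.453, so pH = 6.45.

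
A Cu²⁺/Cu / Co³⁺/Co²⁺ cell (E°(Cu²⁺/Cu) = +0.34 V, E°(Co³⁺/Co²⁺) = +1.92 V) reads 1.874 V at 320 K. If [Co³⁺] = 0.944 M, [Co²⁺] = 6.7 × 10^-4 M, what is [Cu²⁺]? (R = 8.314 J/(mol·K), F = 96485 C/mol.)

0.0011 M

From the Nernst equation, ln Q = nF(E° − E)/RT = 2×96485×(1.58 − 1.874)/(8.314×320) = -21.324, so Q = 5.48 × 10^-10.
With Q = [Cu²⁺]·[Co²⁺]^2/[Co³⁺]^2 and the known concentrations, [Cu²⁺] in the numerator gives [Cu²⁺] = 0.0011 M.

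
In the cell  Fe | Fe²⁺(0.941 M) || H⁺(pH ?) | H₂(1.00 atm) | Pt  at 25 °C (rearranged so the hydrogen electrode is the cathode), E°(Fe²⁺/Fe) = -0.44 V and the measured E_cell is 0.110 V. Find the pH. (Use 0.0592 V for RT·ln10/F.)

pH = 5.59

E°_cell = 0.44 V and n = 2.
log Q = n(E° − E)/0.0592 = 2×(0.44 − 0.110)/0.0592 = 11.149.
With Q = [Fe²⁺]·P(H₂) / [H⁺]^2, solving for [H⁺] gives log[H⁺] = -5.588, so pH = 5.59.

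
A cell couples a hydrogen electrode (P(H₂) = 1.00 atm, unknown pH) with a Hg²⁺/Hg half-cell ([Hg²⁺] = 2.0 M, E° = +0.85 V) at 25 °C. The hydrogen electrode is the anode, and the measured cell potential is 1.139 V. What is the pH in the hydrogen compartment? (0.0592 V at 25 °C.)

E°_cell = 0.85 V and n = 2.
log Q = n(E° − E)/0.0592 = 2×(0.85 − 1.139)/0.0592 = -9.764.
With Q = [H⁺]^2 / ([Hg²⁺]·P(H₂)), solving for [H⁺] gives log[H⁺] = -4.731, so pH = 4.73.

pH = 4.73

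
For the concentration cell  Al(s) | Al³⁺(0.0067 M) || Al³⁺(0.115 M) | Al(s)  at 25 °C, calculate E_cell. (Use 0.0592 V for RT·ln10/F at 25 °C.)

0.024 V

Both half-cells are Al³⁺/Al, so E°_cell = 0. The concentrated side is the cathode; the cell reaction moves Al³⁺ from high to low concentration with n = 3.
Q = [Al³⁺]_dilute/[Al³⁺]_conc = 0.0067/0.115 = 0.0583.
E = 0 − (0.0592/3) log Q = −(0.0592/3)(-1.235) = 0.0244 V.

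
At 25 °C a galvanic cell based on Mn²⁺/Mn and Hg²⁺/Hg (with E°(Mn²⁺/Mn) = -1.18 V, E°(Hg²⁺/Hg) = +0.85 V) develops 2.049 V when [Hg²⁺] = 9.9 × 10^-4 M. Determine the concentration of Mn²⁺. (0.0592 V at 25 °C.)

2.3 × 10^-4 M

From the Nernst equation, log Q = n(E° − E)/0.0592 = 2(2.03 − 2.049)/0.0592 = -0.642, so Q = 0.228.
With Q = [Mn²⁺]/[Hg²⁺] and the known concentrations, [Mn²⁺] in the numerator gives [Mn²⁺] = 2.3 × 10^-4 M.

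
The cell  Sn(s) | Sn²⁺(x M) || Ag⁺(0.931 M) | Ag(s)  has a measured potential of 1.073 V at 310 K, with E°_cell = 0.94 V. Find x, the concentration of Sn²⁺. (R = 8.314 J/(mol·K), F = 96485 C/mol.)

From the Nernst equation, ln Q = nF(E° − E)/RT = 2×96485×(0.94 − 1.073)/(8.314×310) = -9.958, so Q = 4.73 × 10^-5.
With Q = [Sn²⁺]/[Ag⁺]^2 and the known concentrations, [Sn²⁺] in the numerator gives [Sn²⁺] = 4.1 × 10^-5 M.

4.1 × 10^-5 M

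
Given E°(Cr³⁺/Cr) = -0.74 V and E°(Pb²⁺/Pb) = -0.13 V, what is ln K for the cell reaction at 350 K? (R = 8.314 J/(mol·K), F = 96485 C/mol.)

E°_cell = -0.13 − (-0.74) = 0.61 V, with n = 6 electrons transferred.
At equilibrium E = 0, so the Nernst equation gives ln K = nFE°/RT = (6)(96485)(0.61)/((8.314)(350)) = 121.36.

ln K = 121.4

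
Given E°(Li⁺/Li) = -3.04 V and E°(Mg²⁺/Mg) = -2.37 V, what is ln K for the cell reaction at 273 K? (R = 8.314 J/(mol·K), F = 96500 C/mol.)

ln K = 57.0

E°_cell = -2.37 − (-3.04) = 0.67 V, with n = 2 electrons transferred.
At equilibrium E = 0, so the Nernst equation gives ln K = nFE°/RT = (2)(96500)(0.67)/((8.314)(273)) = 56.97.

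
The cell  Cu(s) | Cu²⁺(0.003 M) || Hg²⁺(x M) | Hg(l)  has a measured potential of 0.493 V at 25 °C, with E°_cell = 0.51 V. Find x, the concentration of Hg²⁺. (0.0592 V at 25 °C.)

From the Nernst equation, log Q = n(E° − E)/0.0592 = 2(0.51 − 0.493)/0.0592 = 0.574, so Q = 3.75.
With Q = [Cu²⁺]/[Hg²⁺] and the known concentrations, [Hg²⁺] in the denominator gives [Hg²⁺] = 8 × 10^-4 M.

8 × 10^-4 M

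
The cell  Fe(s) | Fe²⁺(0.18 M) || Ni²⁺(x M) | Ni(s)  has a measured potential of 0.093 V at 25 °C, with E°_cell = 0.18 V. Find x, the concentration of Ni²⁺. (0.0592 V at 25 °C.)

2.1 × 10^-4 M

From the Nernst equation, log Q = n(E° − E)/0.0592 = 2(0.18 − 0.093)/0.0592 = 2.939, so Q = 869.
With Q = [Fe²⁺]/[Ni²⁺] and the known concentrations, [Ni²⁺] in the denominator gives [Ni²⁺] = 2.1 × 10^-4 M.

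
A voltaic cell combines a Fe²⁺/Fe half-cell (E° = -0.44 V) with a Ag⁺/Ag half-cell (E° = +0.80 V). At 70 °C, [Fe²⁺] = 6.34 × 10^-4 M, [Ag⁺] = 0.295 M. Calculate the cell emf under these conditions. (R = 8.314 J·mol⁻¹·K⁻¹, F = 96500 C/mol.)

The Ag⁺/Ag couple has the higher reduction potential and acts as the cathode, so E°_cell = +0.80 − (-0.44) = 1.24 V.
Balancing electrons gives n = 2; the reaction quotient is Q = [Fe²⁺]/[Ag⁺]^2 = 0.00729.
E = E° − (RT/nF) ln Q = 1.24 − (8.314×343)/(2×96500) × (-4.922) = 1.240 + 0.073 = 1.313 V.

1.31 V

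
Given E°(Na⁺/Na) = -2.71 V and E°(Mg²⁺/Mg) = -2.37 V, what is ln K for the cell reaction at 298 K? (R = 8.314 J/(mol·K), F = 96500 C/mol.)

E°_cell = -2.37 − (-2.71) = 0.34 V, with n = 2 electrons transferred.
At equilibrium E = 0, so the Nernst equation gives ln K = nFE°/RT = (2)(96500)(0.34)/((8.314)(298)) = 26.49.

ln K = 26.5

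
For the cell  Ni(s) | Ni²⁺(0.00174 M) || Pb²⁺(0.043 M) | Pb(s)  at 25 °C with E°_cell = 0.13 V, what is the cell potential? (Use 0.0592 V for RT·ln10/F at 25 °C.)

Balancing electrons gives n = 2; the reaction quotient is Q = [Ni²⁺]/[Pb²⁺] = 0.0405.
At 25 °C, E = E° − (0.0592/n) log Q = 0.13 − (0.0592/2)(-1.393) = 0.130 + 0.041 = 0.171 V.

0.171 V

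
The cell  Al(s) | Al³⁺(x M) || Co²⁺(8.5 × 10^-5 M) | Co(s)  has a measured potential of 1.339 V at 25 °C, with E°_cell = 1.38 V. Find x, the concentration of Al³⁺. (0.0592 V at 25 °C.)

From the Nernst equation, log Q = n(E° − E)/0.0592 = 6(1.38 − 1.339)/0.0592 = 4.155, so Q = 1.43 × 10^4.
With Q = [Al³⁺]^2/[Co²⁺]^3 and the known concentrations, [Al³⁺]^2 in the numerator gives [Al³⁺] = 9.4 × 10^-5 M.

9.4 × 10^-5 M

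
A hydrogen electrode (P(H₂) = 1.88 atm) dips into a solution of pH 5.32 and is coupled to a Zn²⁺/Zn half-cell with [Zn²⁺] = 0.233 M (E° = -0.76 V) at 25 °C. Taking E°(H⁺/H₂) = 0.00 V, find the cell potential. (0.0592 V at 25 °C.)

0.46 V

The hydrogen couple is the cathode, so E°_cell = 0.76 V; n = 2.
[H⁺] = 10^(−5.32) = 4.8 × 10^-6 M, and Q = [Zn²⁺]·P(H₂) / [H⁺]^2 = 1.91 × 10^10.
E = E° − (0.0592/2) log Q = 0.76 − (0.0592/2)(10.282) = 0.456 V.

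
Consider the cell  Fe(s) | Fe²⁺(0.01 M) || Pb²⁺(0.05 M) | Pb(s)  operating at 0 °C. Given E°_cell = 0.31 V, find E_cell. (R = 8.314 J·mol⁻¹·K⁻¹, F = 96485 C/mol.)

0.329 V

Balancing electrons gives n = 2; the reaction quotient is Q = [Fe²⁺]/[Pb²⁺] = 0.200.
E = E° − (RT/nF) ln Q = 0.31 − (8.314×273)/(2×96485) × (-1.609) = 0.310 + 0.019 = 0.329 V.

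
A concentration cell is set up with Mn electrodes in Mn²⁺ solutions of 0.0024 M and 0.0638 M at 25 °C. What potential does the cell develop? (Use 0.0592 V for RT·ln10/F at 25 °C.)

0.042 V

Both half-cells are Mn²⁺/Mn, so E°_cell = 0. The concentrated side is the cathode; the cell reaction moves Mn²⁺ from high to low concentration with n = 2.
Q = [Mn²⁺]_dilute/[Mn²⁺]_conc = 0.0024/0.0638 = 0.0376.
E = 0 − (0.0592/2) log Q = −(0.0592/2)(-1.425) = 0.0422 V.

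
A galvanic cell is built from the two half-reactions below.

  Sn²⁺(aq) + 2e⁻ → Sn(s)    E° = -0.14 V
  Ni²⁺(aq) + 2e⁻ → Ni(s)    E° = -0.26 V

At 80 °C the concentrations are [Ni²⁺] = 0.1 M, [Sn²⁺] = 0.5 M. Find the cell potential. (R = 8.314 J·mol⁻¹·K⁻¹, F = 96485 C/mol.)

0.144 V

The Sn²⁺/Sn couple has the higher reduction potential and acts as the cathode, so E°_cell = -0.14 − (-0.26) = 0.12 V.
Balancing electrons gives n = 2; the reaction quotient is Q = [Ni²⁺]/[Sn²⁺] = 0.200.
E = E° − (RT/nF) ln Q = 0.12 − (8.314×353)/(2×96485) × (-1.609) = 0.120 + 0.024 = 0.144 V.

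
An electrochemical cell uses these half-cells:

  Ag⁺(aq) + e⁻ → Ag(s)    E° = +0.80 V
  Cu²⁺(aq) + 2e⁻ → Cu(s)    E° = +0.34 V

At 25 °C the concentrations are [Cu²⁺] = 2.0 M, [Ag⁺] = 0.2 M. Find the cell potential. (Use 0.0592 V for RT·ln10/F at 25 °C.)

0.410 V

The Ag⁺/Ag couple has the higher reduction potential and acts as the cathode, so E°_cell = +0.80 − (+0.34) = 0.46 V.
Balancing electrons gives n = 2; the reaction quotient is Q = [Cu²⁺]/[Ag⁺]^2 = 50.0.
At 25 °C, E = E° − (0.0592/n) log Q = 0.46 − (0.0592/2)(1.699) = 0.460 − 0.050 = 0.410 V.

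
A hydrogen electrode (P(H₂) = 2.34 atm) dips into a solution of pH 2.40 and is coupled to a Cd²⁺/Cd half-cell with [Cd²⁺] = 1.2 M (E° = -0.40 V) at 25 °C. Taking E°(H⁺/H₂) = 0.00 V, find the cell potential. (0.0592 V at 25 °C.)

0.24 V

The hydrogen couple is the cathode, so E°_cell = 0.40 V; n = 2.
[H⁺] = 10^(−2.40) = 0.0040 M, and Q = [Cd²⁺]·P(H₂) / [H⁺]^2 = 1.77 × 10^5.
E = E° − (0.0592/2) log Q = 0.40 − (0.0592/2)(5.248) = 0.245 V.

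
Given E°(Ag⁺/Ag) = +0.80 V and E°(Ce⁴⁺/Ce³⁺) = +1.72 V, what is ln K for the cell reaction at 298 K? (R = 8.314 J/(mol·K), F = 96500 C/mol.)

E°_cell = +1.72 − (+0.80) = 0.92 V, with n = 1 electron transferred.
At equilibrium E = 0, so the Nernst equation gives ln K = nFE°/RT = (1)(96500)(0.92)/((8.314)(298)) = 35.83.

ln K = 35.8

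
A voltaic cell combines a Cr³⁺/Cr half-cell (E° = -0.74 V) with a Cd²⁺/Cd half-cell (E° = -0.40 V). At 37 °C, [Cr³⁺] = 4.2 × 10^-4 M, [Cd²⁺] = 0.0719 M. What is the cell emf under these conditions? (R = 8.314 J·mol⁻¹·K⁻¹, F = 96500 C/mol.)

0.374 V

The Cd²⁺/Cd couple has the higher reduction potential and acts as the cathode, so E°_cell = -0.40 − (-0.74) = 0.34 V.
Balancing electrons gives n = 6; the reaction quotient is Q = [Cr³⁺]^2/[Cd²⁺]^3 = 4.75 × 10^-4.
E = E° − (RT/nF) ln Q = 0.34 − (8.314×310)/(6×96500) × (-7.653) = 0.340 + 0.034 = 0.374 V.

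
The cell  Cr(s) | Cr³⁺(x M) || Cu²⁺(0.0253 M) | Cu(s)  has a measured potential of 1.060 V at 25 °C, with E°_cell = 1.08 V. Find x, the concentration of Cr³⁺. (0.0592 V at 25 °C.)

0.042 M

From the Nernst equation, log Q = n(E° − E)/0.0592 = 6(1.08 − 1.060)/0.0592 = 2.027, so Q = 106.
With Q = [Cr³⁺]^2/[Cu²⁺]^3 and the known concentrations, [Cr³⁺]^2 in the numerator gives [Cr³⁺] = 0.042 M.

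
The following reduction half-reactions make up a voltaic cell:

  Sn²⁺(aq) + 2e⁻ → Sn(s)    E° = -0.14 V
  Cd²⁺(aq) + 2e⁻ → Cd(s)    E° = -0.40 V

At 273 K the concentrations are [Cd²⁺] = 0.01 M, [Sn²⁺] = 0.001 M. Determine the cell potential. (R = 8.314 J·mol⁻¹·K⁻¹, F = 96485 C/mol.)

0.233 V

The Sn²⁺/Sn couple has the higher reduction potential and acts as the cathode, so E°_cell = -0.14 − (-0.40) = 0.26 V.
Balancing electrons gives n = 2; the reaction quotient is Q = [Cd²⁺]/[Sn²⁺] = 10.0.
E = E° − (RT/nF) ln Q = 0.26 − (8.314×273)/(2×96485) × (2.303) = 0.260 − 0.027 = 0.233 V.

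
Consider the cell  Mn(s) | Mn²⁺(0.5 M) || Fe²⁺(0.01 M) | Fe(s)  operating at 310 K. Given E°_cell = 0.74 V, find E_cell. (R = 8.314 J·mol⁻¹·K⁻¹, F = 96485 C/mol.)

Balancing electrons gives n = 2; the reaction quotient is Q = [Mn²⁺]/[Fe²⁺] = 50.0.
E = E° − (RT/nF) ln Q = 0.74 − (8.314×310)/(2×96485) × (3.912) = 0.740 − 0.052 = 0.688 V.

0.688 V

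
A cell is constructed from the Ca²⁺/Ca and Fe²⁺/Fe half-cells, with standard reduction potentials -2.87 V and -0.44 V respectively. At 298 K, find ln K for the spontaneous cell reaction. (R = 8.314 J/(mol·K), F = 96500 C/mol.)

E°_cell = -0.44 − (-2.87) = 2.43 V, with n = 2 electrons transferred.
At equilibrium E = 0, so the Nernst equation gives ln K = nFE°/RT = (2)(96500)(2.43)/((8.314)(298)) = 189.29.

ln K = 189.3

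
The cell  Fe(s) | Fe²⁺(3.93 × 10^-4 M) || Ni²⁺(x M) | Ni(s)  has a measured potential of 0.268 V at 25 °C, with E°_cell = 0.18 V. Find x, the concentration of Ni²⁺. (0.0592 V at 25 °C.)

From the Nernst equation, log Q = n(E° − E)/0.0592 = 2(0.18 − 0.268)/0.0592 = -2.973, so Q = 0.00106.
With Q = [Fe²⁺]/[Ni²⁺] and the known concentrations, [Ni²⁺] in the denominator gives [Ni²⁺] = 0.37 M.

0.37 M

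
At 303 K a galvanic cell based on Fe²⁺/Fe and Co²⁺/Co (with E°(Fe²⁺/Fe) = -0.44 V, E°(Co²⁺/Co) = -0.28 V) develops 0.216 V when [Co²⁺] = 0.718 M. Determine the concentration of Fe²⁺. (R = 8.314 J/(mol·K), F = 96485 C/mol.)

From the Nernst equation, ln Q = nF(E° − E)/RT = 2×96485×(0.16 − 0.216)/(8.314×303) = -4.290, so Q = 0.0137.
With Q = [Fe²⁺]/[Co²⁺] and the known concentrations, [Fe²⁺] in the numerator gives [Fe²⁺] = 0.0098 M.

0.0098 M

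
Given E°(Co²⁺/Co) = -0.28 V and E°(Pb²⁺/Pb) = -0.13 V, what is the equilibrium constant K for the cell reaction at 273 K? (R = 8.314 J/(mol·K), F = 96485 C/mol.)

3.5 × 10^5

E°_cell = -0.13 − (-0.28) = 0.15 V, with n = 2 electrons transferred.
At equilibrium E = 0, so the Nernst equation gives ln K = nFE°/RT = (2)(96485)(0.15)/((8.314)(273)) = 12.75.
K = e^12.75 = 3.5 × 10^5.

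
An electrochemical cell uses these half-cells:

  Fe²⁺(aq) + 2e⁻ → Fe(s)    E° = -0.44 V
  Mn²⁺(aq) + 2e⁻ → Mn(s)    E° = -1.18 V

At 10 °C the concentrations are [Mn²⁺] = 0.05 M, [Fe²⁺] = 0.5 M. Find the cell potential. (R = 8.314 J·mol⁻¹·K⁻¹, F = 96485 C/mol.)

0.768 V

The Fe²⁺/Fe couple has the higher reduction potential and acts as the cathode, so E°_cell = -0.44 − (-1.18) = 0.74 V.
Balancing electrons gives n = 2; the reaction quotient is Q = [Mn²⁺]/[Fe²⁺] = 0.100.
E = E° − (RT/nF) ln Q = 0.74 − (8.314×283)/(2×96485) × (-2.303) = 0.740 + 0.028 = 0.768 V.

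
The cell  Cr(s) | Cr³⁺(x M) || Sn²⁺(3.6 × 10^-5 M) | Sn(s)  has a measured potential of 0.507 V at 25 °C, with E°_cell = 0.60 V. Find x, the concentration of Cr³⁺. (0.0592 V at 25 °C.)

From the Nernst equation, log Q = n(E° − E)/0.0592 = 6(0.60 − 0.507)/0.0592 = 9.426, so Q = 2.66 × 10^9.
With Q = [Cr³⁺]^2/[Sn²⁺]^3 and the known concentrations, [Cr³⁺]^2 in the numerator gives [Cr³⁺] = 0.011 M.

0.011 M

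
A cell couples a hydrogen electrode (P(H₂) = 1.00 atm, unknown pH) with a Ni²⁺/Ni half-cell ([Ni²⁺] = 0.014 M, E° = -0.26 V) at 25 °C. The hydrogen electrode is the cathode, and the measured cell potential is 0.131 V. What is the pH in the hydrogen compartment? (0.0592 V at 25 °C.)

E°_cell = 0.26 V and n = 2.
log Q = n(E° − E)/0.0592 = 2×(0.26 − 0.131)/0.0592 = 4.358.
With Q = [Ni²⁺]·P(H₂) / [H⁺]^2, solving for [H⁺] gives log[H⁺] = -3.106, so pH = 3.11.

pH = 3.11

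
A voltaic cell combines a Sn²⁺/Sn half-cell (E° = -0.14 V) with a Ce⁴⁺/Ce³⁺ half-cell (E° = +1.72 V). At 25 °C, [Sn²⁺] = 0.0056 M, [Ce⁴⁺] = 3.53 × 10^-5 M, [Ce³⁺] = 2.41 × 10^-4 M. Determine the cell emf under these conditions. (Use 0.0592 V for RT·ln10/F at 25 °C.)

The Ce⁴⁺/Ce³⁺ couple has the higher reduction potential and acts as the cathode, so E°_cell = +1.72 − (-0.14) = 1.86 V.
Balancing electrons gives n = 2; the reaction quotient is Q = [Sn²⁺]·[Ce³⁺]^2/[Ce⁴⁺]^2 = 0.261.
At 25 °C, E = E° − (0.0592/n) log Q = 1.86 − (0.0592/2)(-0.583) = 1.860 + 0.017 = 1.877 V.

1.88 V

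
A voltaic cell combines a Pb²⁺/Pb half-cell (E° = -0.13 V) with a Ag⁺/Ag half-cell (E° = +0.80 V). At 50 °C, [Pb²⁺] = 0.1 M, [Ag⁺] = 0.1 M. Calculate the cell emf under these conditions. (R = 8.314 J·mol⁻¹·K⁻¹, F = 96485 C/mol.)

The Ag⁺/Ag couple has the higher reduction potential and acts as the cathode, so E°_cell = +0.80 − (-0.13) = 0.93 V.
Balancing electrons gives n = 2; the reaction quotient is Q = [Pb²⁺]/[Ag⁺]^2 = 10.0.
E = E° − (RT/nF) ln Q = 0.93 − (8.314×323)/(2×96485) × (2.303) = 0.930 − 0.032 = 0.898 V.

0.898 V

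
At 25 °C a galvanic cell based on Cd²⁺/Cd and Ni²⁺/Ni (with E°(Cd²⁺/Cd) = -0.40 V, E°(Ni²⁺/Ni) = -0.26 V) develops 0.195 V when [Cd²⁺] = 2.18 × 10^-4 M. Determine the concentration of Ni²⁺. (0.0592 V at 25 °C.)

From the Nernst equation, log Q = n(E° − E)/0.0592 = 2(0.14 − 0.195)/0.0592 = -1.858, so Q = 0.0139.
With Q = [Cd²⁺]/[Ni²⁺] and the known concentrations, [Ni²⁺] in the denominator gives [Ni²⁺] = 0.016 M.

0.016 M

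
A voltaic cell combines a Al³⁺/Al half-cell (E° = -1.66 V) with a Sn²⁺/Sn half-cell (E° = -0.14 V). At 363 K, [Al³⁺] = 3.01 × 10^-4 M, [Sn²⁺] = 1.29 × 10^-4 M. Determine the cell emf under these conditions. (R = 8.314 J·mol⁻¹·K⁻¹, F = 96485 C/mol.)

1.46 V

The Sn²⁺/Sn couple has the higher reduction potential and acts as the cathode, so E°_cell = -0.14 − (-1.66) = 1.52 V.
Balancing electrons gives n = 6; the reaction quotient is Q = [Al³⁺]^2/[Sn²⁺]^3 = 4.22 × 10^4.
E = E° − (RT/nF) ln Q = 1.52 − (8.314×363)/(6×96485) × (10.650) = 1.520 − 0.056 = 1.464 V.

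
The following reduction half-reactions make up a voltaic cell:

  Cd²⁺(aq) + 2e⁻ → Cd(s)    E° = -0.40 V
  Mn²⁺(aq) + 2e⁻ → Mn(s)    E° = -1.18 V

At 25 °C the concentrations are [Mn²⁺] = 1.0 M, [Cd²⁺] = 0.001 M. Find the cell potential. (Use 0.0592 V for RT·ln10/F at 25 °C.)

0.691 V

The Cd²⁺/Cd couple has the higher reduction potential and acts as the cathode, so E°_cell = -0.40 − (-1.18) = 0.78 V.
Balancing electrons gives n = 2; the reaction quotient is Q = [Mn²⁺]/[Cd²⁺] = 1000.
At 25 °C, E = E° − (0.0592/n) log Q = 0.78 − (0.0592/2)(3.000) = 0.780 − 0.089 = 0.691 V.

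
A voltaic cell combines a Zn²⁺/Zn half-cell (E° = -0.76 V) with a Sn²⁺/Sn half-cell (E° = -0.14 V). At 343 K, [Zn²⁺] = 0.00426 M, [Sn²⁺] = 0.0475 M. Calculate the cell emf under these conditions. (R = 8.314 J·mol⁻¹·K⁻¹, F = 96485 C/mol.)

0.656 V

The Sn²⁺/Sn couple has the higher reduction potential and acts as the cathode, so E°_cell = -0.14 − (-0.76) = 0.62 V.
Balancing electrons gives n = 2; the reaction quotient is Q = [Zn²⁺]/[Sn²⁺] = 0.0897.
E = E° − (RT/nF) ln Q = 0.62 − (8.314×343)/(2×96485) × (-2.411) = 0.620 + 0.036 = 0.656 V.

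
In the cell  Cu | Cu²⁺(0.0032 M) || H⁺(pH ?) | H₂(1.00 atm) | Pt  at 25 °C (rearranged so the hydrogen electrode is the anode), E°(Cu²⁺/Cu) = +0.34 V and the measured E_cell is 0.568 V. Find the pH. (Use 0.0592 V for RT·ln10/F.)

E°_cell = 0.34 V and n = 2.
log Q = n(E° − E)/0.0592 = 2×(0.34 − 0.568)/0.0592 = -7.703.
With Q = [H⁺]^2 / ([Cu²⁺]·P(H₂)), solving for [H⁺] gives log[H⁺] = -5.099, so pH = 5.10.

pH = 5.10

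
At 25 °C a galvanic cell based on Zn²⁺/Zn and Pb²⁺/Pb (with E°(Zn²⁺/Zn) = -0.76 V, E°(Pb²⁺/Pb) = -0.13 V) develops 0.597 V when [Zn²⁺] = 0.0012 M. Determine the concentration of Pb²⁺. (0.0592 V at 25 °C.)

From the Nernst equation, log Q = n(E° − E)/0.0592 = 2(0.63 − 0.597)/0.0592 = 1.115, so Q = 13.0.
With Q = [Zn²⁺]/[Pb²⁺] and the known concentrations, [Pb²⁺] in the denominator gives [Pb²⁺] = 9.2 × 10^-5 M.

9.2 × 10^-5 M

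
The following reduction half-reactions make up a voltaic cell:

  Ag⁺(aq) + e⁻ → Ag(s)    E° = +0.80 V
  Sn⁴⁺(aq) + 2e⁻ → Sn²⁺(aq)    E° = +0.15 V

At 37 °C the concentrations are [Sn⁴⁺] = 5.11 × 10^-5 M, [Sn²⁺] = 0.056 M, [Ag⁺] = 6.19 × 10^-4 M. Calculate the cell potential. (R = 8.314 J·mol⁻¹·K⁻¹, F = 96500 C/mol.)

0.546 V

The Ag⁺/Ag couple has the higher reduction potential and acts as the cathode, so E°_cell = +0.80 − (+0.15) = 0.65 V.
Balancing electrons gives n = 2; the reaction quotient is Q = [Sn⁴⁺]/([Sn²⁺]·[Ag⁺]^2) = 2380.
E = E° − (RT/nF) ln Q = 0.65 − (8.314×310)/(2×96500) × (7.775) = 0.650 − 0.104 = 0.546 V.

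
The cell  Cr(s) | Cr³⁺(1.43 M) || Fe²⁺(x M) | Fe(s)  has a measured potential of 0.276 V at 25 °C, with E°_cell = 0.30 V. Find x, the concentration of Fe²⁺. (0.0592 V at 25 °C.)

0.2 M

From the Nernst equation, log Q = n(E° − E)/0.0592 = 6(0.30 − 0.276)/0.0592 = 2.432, so Q = 271.
With Q = [Cr³⁺]^2/[Fe²⁺]^3 and the known concentrations, [Fe²⁺]^3 in the denominator gives [Fe²⁺] = 0.2 M.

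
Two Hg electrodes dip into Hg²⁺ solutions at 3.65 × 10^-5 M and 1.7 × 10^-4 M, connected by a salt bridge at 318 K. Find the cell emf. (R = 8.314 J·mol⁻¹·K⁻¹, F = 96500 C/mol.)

Both half-cells are Hg²⁺/Hg, so E°_cell = 0. The concentrated side is the cathode; the cell reaction moves Hg²⁺ from high to low concentration with n = 2.
Q = [Hg²⁺]_dilute/[Hg²⁺]_conc = 3.65 × 10^-5/1.7 × 10^-4 = 0.215.
E = 0 − (RT/nF) ln Q = −((8.314×318)/(2×96500))(-1.538) = 0.0211 V.

0.021 V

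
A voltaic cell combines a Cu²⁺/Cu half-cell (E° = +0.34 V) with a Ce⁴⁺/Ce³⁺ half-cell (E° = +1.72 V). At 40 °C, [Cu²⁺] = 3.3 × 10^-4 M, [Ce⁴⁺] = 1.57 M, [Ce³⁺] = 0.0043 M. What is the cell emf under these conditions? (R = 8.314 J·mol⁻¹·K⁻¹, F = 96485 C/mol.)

The Ce⁴⁺/Ce³⁺ couple has the higher reduction potential and acts as the cathode, so E°_cell = +1.72 − (+0.34) = 1.38 V.
Balancing electrons gives n = 2; the reaction quotient is Q = [Cu²⁺]·[Ce³⁺]^2/[Ce⁴⁺]^2 = 2.48 × 10^-9.
E = E° − (RT/nF) ln Q = 1.38 − (8.314×313)/(2×96485) × (-19.817) = 1.380 + 0.267 = 1.647 V.

1.65 V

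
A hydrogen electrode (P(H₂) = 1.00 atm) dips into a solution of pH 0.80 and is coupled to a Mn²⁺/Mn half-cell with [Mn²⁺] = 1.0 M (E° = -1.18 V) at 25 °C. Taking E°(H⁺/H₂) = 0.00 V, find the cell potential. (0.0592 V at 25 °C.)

The hydrogen couple is the cathode, so E°_cell = 1.18 V; n = 2.
[H⁺] = 10^(−0.80) = 0.16 M, and Q = [Mn²⁺]·P(H₂) / [H⁺]^2 = 39.8.
E = E° − (0.0592/2) log Q = 1.18 − (0.0592/2)(1.600) = 1.133 V.

1.13 V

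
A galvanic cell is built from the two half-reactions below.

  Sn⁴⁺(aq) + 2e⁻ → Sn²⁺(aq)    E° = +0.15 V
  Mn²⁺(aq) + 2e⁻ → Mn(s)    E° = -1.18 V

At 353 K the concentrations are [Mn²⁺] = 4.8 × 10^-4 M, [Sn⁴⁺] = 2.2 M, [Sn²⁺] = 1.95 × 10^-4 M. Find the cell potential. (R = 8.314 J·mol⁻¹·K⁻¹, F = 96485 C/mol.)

The Sn⁴⁺/Sn²⁺ couple has the higher reduction potential and acts as the cathode, so E°_cell = +0.15 − (-1.18) = 1.33 V.
Balancing electrons gives n = 2; the reaction quotient is Q = [Mn²⁺]·[Sn²⁺]/[Sn⁴⁺] = 4.25 × 10^-8.
E = E° − (RT/nF) ln Q = 1.33 − (8.314×353)/(2×96485) × (-16.973) = 1.330 + 0.258 = 1.588 V.

1.59 V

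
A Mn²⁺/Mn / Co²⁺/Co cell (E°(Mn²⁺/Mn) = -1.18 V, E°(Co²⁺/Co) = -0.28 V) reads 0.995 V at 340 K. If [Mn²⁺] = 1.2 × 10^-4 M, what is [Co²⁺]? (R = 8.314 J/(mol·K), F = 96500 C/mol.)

0.079 M

From the Nernst equation, ln Q = nF(E° − E)/RT = 2×96500×(0.90 − 0.995)/(8.314×340) = -6.486, so Q = 0.00152.
With Q = [Mn²⁺]/[Co²⁺] and the known concentrations, [Co²⁺] in the denominator gives [Co²⁺] = 0.079 M.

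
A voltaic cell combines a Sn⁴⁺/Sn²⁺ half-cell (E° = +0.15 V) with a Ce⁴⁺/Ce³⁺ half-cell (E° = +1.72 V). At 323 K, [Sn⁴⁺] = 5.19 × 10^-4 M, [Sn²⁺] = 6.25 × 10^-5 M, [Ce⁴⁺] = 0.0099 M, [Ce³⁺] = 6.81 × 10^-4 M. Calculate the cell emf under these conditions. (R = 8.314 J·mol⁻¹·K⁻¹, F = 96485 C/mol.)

The Ce⁴⁺/Ce³⁺ couple has the higher reduction potential and acts as the cathode, so E°_cell = +1.72 − (+0.15) = 1.57 V.
Balancing electrons gives n = 2; the reaction quotient is Q = [Sn⁴⁺]·[Ce³⁺]^2/([Sn²⁺]·[Ce⁴⁺]^2) = 0.0393.
E = E° − (RT/nF) ln Q = 1.57 − (8.314×323)/(2×96485) × (-3.237) = 1.570 + 0.045 = 1.615 V.

1.62 V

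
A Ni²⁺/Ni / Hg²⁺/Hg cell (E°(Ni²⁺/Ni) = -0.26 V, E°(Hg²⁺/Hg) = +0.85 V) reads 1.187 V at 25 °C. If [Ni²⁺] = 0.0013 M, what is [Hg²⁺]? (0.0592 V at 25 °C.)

0.52 M

From the Nernst equation, log Q = n(E° − E)/0.0592 = 2(1.11 − 1.187)/0.0592 = -2.601, so Q = 0.00250.
With Q = [Ni²⁺]/[Hg²⁺] and the known concentrations, [Hg²⁺] in the denominator gives [Hg²⁺] = 0.52 M.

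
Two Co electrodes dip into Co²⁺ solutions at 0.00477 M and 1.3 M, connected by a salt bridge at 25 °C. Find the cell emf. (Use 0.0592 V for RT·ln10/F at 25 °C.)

Both half-cells are Co²⁺/Co, so E°_cell = 0. The concentrated side is the cathode; the cell reaction moves Co²⁺ from high to low concentration with n = 2.
Q = [Co²⁺]_dilute/[Co²⁺]_conc = 0.00477/1.3 = 0.00367.
E = 0 − (0.0592/2) log Q = −(0.0592/2)(-2.435) = 0.0721 V.

0.072 V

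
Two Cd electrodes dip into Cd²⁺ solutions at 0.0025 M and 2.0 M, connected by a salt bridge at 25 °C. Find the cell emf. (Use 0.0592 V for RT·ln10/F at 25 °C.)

0.086 V

Both half-cells are Cd²⁺/Cd, so E°_cell = 0. The concentrated side is the cathode; the cell reaction moves Cd²⁺ from high to low concentration with n = 2.
Q = [Cd²⁺]_dilute/[Cd²⁺]_conc = 0.0025/2.0 = 0.00125.
E = 0 − (0.0592/2) log Q = −(0.0592/2)(-2.903) = 0.0859 V.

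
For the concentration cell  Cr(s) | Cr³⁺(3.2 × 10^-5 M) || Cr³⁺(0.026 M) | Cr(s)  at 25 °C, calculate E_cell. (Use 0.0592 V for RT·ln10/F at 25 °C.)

Both half-cells are Cr³⁺/Cr, so E°_cell = 0. The concentrated side is the cathode; the cell reaction moves Cr³⁺ from high to low concentration with n = 3.
Q = [Cr³⁺]_dilute/[Cr³⁺]_conc = 3.2 × 10^-5/0.026 = 0.00123.
E = 0 − (0.0592/3) log Q = −(0.0592/3)(-2.910) = 0.0574 V.

0.057 V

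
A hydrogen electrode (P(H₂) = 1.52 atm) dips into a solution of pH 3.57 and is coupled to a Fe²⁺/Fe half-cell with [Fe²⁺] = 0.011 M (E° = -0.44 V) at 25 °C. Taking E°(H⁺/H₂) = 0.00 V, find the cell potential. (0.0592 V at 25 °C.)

The hydrogen couple is the cathode, so E°_cell = 0.44 V; n = 2.
[H⁺] = 10^(−3.57) = 2.7 × 10^-4 M, and Q = [Fe²⁺]·P(H₂) / [H⁺]^2 = 2.31 × 10^5.
E = E° − (0.0592/2) log Q = 0.44 − (0.0592/2)(5.363) = 0.281 V.

0.28 V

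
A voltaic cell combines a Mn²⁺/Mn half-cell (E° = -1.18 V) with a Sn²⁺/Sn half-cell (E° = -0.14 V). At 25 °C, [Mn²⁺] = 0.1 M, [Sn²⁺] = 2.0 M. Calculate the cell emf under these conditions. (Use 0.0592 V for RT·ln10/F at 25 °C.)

1.08 V

The Sn²⁺/Sn couple has the higher reduction potential and acts as the cathode, so E°_cell = -0.14 − (-1.18) = 1.04 V.
Balancing electrons gives n = 2; the reaction quotient is Q = [Mn²⁺]/[Sn²⁺] = 0.0500.
At 25 °C, E = E° − (0.0592/n) log Q = 1.04 − (0.0592/2)(-1.301) = 1.040 + 0.039 = 1.079 V.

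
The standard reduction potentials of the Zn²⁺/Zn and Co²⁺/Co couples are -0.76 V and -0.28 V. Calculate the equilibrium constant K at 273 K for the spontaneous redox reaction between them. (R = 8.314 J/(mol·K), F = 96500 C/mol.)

5.3 × 10^17

E°_cell = -0.28 − (-0.76) = 0.48 V, with n = 2 electrons transferred.
At equilibrium E = 0, so the Nernst equation gives ln K = nFE°/RT = (2)(96500)(0.48)/((8.314)(273)) = 40.82.
K = e^40.82 = 5.3 × 10^17.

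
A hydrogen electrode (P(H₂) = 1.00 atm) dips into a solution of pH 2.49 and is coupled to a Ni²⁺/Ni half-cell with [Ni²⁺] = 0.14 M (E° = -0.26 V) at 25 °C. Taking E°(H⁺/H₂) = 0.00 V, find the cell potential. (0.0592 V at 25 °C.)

0.14 V

The hydrogen couple is the cathode, so E°_cell = 0.26 V; n = 2.
[H⁺] = 10^(−2.49) = 0.0032 M, and Q = [Ni²⁺]·P(H₂) / [H⁺]^2 = 1.34 × 10^4.
E = E° − (0.0592/2) log Q = 0.26 − (0.0592/2)(4.126) = 0.138 V.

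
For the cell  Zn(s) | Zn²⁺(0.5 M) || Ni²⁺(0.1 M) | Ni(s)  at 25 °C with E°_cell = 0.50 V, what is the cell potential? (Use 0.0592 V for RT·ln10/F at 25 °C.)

Balancing electrons gives n = 2; the reaction quotient is Q = [Zn²⁺]/[Ni²⁺] = 5.00.
At 25 °C, E = E° − (0.0592/n) log Q = 0.50 − (0.0592/2)(0.699) = 0.500 − 0.021 = 0.479 V.

0.479 V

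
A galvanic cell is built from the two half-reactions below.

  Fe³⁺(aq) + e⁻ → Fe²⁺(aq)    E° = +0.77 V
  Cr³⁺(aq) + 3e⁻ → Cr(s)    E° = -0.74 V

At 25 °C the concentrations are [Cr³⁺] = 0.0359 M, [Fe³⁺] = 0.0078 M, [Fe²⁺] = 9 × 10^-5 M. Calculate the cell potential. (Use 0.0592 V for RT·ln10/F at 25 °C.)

The Fe³⁺/Fe²⁺ couple has the higher reduction potential and acts as the cathode, so E°_cell = +0.77 − (-0.74) = 1.51 V.
Balancing electrons gives n = 3; the reaction quotient is Q = [Cr³⁺]·[Fe²⁺]^3/[Fe³⁺]^3 = 5.51 × 10^-8.
At 25 °C, E = E° − (0.0592/n) log Q = 1.51 − (0.0592/3)(-7.258) = 1.510 + 0.143 = 1.653 V.

1.65 V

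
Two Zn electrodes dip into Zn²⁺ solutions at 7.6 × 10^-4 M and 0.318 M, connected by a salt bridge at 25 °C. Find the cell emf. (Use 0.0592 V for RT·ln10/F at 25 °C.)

0.078 V

Both half-cells are Zn²⁺/Zn, so E°_cell = 0. The concentrated side is the cathode; the cell reaction moves Zn²⁺ from high to low concentration with n = 2.
Q = [Zn²⁺]_dilute/[Zn²⁺]_conc = 7.6 × 10^-4/0.318 = 0.00239.
E = 0 − (0.0592/2) log Q = −(0.0592/2)(-2.622) = 0.0776 V.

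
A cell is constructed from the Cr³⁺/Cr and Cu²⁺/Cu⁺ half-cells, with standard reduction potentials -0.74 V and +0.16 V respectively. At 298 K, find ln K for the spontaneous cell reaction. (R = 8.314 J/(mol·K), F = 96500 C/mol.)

E°_cell = +0.16 − (-0.74) = 0.90 V, with n = 3 electrons transferred.
At equilibrium E = 0, so the Nernst equation gives ln K = nFE°/RT = (3)(96500)(0.90)/((8.314)(298)) = 105.16.

ln K = 105.2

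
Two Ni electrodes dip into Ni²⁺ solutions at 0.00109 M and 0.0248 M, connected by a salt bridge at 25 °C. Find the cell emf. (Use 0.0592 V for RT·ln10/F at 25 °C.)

0.040 V

Both half-cells are Ni²⁺/Ni, so E°_cell = 0. The concentrated side is the cathode; the cell reaction moves Ni²⁺ from high to low concentration with n = 2.
Q = [Ni²⁺]_dilute/[Ni²⁺]_conc = 0.00109/0.0248 = 0.0440.
E = 0 − (0.0592/2) log Q = −(0.0592/2)(-1.357) = 0.0402 V.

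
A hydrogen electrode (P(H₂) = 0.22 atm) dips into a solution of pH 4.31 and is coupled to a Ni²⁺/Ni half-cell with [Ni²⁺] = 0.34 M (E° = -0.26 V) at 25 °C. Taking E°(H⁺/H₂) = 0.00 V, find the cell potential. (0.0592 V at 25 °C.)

The hydrogen couple is the cathode, so E°_cell = 0.26 V; n = 2.
[H⁺] = 10^(−4.31) = 4.9 × 10^-5 M, and Q = [Ni²⁺]·P(H₂) / [H⁺]^2 = 3.12 × 10^7.
E = E° − (0.0592/2) log Q = 0.26 − (0.0592/2)(7.494) = 0.038 V.

0.038 V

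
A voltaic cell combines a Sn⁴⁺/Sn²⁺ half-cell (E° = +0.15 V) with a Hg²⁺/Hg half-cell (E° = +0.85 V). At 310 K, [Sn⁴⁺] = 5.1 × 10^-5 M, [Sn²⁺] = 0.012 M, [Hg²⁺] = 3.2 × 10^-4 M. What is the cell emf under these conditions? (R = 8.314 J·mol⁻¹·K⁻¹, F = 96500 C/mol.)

The Hg²⁺/Hg couple has the higher reduction potential and acts as the cathode, so E°_cell = +0.85 − (+0.15) = 0.70 V.
Balancing electrons gives n = 2; the reaction quotient is Q = [Sn⁴⁺]/([Sn²⁺]·[Hg²⁺]) = 13.3.
E = E° − (RT/nF) ln Q = 0.70 − (8.314×310)/(2×96500) × (2.586) = 0.700 − 0.035 = 0.665 V.

0.665 V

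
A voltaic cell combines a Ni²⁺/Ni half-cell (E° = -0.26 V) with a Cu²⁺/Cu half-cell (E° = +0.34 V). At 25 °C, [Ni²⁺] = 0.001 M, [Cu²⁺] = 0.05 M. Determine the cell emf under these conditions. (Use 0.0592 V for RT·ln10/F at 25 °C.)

0.650 V

The Cu²⁺/Cu couple has the higher reduction potential and acts as the cathode, so E°_cell = +0.34 − (-0.26) = 0.60 V.
Balancing electrons gives n = 2; the reaction quotient is Q = [Ni²⁺]/[Cu²⁺] = 0.0200.
At 25 °C, E = E° − (0.0592/n) log Q = 0.60 − (0.0592/2)(-1.699) = 0.600 + 0.050 = 0.650 V.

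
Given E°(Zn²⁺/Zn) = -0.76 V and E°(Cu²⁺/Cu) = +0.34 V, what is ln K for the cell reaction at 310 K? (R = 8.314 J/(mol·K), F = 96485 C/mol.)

E°_cell = +0.34 − (-0.76) = 1.10 V, with n = 2 electrons transferred.
At equilibrium E = 0, so the Nernst equation gives ln K = nFE°/RT = (2)(96485)(1.10)/((8.314)(310)) = 82.36.

ln K = 82.4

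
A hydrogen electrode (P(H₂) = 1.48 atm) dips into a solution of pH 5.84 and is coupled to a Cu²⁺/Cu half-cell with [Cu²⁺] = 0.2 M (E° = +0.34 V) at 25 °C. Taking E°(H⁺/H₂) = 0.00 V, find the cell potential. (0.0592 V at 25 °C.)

The Cu²⁺/Cu couple is the cathode, so E°_cell = 0.34 V; n = 2.
[H⁺] = 10^(−5.84) = 1.4 × 10^-6 M, and Q = [H⁺]^2 / ([Cu²⁺]·P(H₂)) = 7.06 × 10^-12.
E = E° − (0.0592/2) log Q = 0.34 − (0.0592/2)(-11.151) = 0.670 V.

0.67 V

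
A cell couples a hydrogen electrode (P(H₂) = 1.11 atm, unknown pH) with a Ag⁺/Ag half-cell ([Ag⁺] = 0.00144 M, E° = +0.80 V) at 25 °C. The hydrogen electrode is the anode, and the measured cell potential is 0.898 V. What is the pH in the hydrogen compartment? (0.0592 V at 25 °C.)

pH = 4.47

E°_cell = 0.80 V and n = 2.
log Q = n(E° − E)/0.0592 = 2×(0.80 − 0.898)/0.0592 = -3.311.
With Q = [H⁺]^2 / ([Ag⁺]^2·P(H₂)), solving for [H⁺] gives log[H⁺] = -4.474, so pH = 4.47.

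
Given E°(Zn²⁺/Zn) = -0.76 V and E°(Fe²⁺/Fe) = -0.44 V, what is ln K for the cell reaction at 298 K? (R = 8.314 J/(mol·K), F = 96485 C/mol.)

ln K = 24.9

E°_cell = -0.44 − (-0.76) = 0.32 V, with n = 2 electrons transferred.
At equilibrium E = 0, so the Nernst equation gives ln K = nFE°/RT = (2)(96485)(0.32)/((8.314)(298)) = 24.92.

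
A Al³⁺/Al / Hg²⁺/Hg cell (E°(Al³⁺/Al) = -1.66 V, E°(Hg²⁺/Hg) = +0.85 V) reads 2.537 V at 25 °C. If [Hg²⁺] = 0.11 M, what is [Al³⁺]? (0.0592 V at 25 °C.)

From the Nernst equation, log Q = n(E° − E)/0.0592 = 6(2.51 − 2.537)/0.0592 = -2.736, so Q = 0.00183.
With Q = [Al³⁺]^2/[Hg²⁺]^3 and the known concentrations, [Al³⁺]^2 in the numerator gives [Al³⁺] = 0.0016 M.

0.0016 M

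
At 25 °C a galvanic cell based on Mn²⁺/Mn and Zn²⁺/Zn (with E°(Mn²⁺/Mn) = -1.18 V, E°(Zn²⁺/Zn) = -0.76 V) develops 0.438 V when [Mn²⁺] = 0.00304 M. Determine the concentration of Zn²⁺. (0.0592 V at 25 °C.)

0.012 M

From the Nernst equation, log Q = n(E° − E)/0.0592 = 2(0.42 − 0.438)/0.0592 = -0.608, so Q = 0.247.
With Q = [Mn²⁺]/[Zn²⁺] and the known concentrations, [Zn²⁺] in the denominator gives [Zn²⁺] = 0.012 M.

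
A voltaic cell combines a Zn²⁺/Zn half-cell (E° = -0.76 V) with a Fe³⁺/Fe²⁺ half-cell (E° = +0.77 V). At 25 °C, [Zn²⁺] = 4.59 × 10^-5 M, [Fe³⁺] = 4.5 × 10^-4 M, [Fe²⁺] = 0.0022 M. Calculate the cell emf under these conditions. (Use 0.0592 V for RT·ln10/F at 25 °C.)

The Fe³⁺/Fe²⁺ couple has the higher reduction potential and acts as the cathode, so E°_cell = +0.77 − (-0.76) = 1.53 V.
Balancing electrons gives n = 2; the reaction quotient is Q = [Zn²⁺]·[Fe²⁺]^2/[Fe³⁺]^2 = 0.00110.
At 25 °C, E = E° − (0.0592/n) log Q = 1.53 − (0.0592/2)(-2.960) = 1.530 + 0.088 = 1.618 V.

1.62 V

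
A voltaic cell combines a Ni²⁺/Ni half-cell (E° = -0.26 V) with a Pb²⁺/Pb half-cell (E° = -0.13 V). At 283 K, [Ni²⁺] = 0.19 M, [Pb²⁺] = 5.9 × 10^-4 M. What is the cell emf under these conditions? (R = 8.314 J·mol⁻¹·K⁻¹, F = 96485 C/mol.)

The Pb²⁺/Pb couple has the higher reduction potential and acts as the cathode, so E°_cell = -0.13 − (-0.26) = 0.13 V.
Balancing electrons gives n = 2; the reaction quotient is Q = [Ni²⁺]/[Pb²⁺] = 322.
E = E° − (RT/nF) ln Q = 0.13 − (8.314×283)/(2×96485) × (5.775) = 0.130 − 0.070 = 0.060 V.

0.060 V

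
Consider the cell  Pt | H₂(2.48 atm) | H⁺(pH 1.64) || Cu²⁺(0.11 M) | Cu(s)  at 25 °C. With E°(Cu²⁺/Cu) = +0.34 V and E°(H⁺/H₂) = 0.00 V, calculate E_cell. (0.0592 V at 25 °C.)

0.42 V

The Cu²⁺/Cu couple is the cathode, so E°_cell = 0.34 V; n = 2.
[H⁺] = 10^(−1.64) = 0.023 M, and Q = [H⁺]^2 / ([Cu²⁺]·P(H₂)) = 0.00192.
E = E° − (0.0592/2) log Q = 0.34 − (0.0592/2)(-2.716) = 0.420 V.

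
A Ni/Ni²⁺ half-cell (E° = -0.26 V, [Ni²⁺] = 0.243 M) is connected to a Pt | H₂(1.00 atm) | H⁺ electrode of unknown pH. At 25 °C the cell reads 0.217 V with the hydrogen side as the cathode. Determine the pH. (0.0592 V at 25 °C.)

E°_cell = 0.26 V and n = 2.
log Q = n(E° − E)/0.0592 = 2×(0.26 − 0.217)/0.0592 = 1.453.
With Q = [Ni²⁺]·P(H₂) / [H⁺]^2, solving for [H⁺] gives log[H⁺] = -1.034, so pH = 1.03.

pH = 1.03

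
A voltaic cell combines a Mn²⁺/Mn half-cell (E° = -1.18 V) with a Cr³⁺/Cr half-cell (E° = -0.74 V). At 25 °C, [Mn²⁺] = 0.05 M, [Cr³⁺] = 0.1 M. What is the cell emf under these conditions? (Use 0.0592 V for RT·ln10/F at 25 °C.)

0.459 V

The Cr³⁺/Cr couple has the higher reduction potential and acts as the cathode, so E°_cell = -0.74 − (-1.18) = 0.44 V.
Balancing electrons gives n = 6; the reaction quotient is Q = [Mn²⁺]^3/[Cr³⁺]^2 = 0.0125.
At 25 °C, E = E° − (0.0592/n) log Q = 0.44 − (0.0592/6)(-1.903) = 0.440 + 0.019 = 0.459 V.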